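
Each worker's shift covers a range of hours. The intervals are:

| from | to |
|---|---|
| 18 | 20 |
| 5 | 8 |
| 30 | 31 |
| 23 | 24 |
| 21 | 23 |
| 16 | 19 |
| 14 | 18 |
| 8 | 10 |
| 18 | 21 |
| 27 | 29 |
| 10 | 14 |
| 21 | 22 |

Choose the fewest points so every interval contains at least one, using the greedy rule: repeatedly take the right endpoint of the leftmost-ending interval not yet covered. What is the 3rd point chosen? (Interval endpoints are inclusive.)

Sorted: [5,8] [8,10] [10,14] [14,18] [16,19] [18,20] [18,21] [21,22] [21,23] [23,24] [27,29] [30,31]
{[5,8],[8,10]} hit by 8; {[10,14],[14,18]} hit by 14; {[16,19],[18,20],[18,21]} hit by 19; {[21,22],[21,23]} hit by 22; {[23,24]} hit by 24; {[27,29]} hit by 29; {[30,31]} hit by 31.
Points: 8, 14, 19, 22, 24, 29, 31 (7 total).

19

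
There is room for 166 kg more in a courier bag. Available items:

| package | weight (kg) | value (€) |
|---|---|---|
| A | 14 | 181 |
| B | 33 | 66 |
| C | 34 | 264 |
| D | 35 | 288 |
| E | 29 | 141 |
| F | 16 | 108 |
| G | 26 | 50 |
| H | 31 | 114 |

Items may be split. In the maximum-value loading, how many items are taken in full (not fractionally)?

6

Greedy by value/weight ratio, highest first.
Order: A (181/14=12.93) > D (288/35=8.23) > C (264/34=7.76) > F (108/16=6.75) > E (141/29=4.86) > H (114/31=3.68) > B (66/33=2.00) > G (50/26=1.92)
Fill: take A (14 @ 181) → take D (35 @ 288) → take C (34 @ 264) → take F (16 @ 108) → take E (29 @ 141) → take H (31 @ 114) → take 7/33 of B → 14.00; 166/166 used.
6 item(s) taken whole; one partial (take 7/33 of B).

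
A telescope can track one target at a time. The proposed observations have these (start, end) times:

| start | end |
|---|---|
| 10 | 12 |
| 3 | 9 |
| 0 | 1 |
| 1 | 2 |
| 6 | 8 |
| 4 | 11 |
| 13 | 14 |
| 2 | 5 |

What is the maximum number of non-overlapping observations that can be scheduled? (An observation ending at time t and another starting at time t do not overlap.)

6

Order by finish time; keep every interval that doesn't clash with the previous kept one.
Sorted by end: (0,1)  (1,2)  (2,5)  (6,8)  (3,9)  (4,11)  (10,12)  (13,14)
take (0,1); take (1,2); take (2,5); take (6,8); skip (3,9); take (10,12); take (13,14).
Selected 6 observations.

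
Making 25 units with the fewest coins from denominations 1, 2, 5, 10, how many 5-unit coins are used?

25 = 2×10 + 1×5
Count of 5: 1

1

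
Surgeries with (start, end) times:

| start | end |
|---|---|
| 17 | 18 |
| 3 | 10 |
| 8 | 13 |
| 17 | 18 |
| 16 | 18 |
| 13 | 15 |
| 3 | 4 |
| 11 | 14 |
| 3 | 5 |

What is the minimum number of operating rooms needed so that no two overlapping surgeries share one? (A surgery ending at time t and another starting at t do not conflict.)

3

The answer is the maximum number of intervals overlapping at any instant.
starts: [3, 3, 3, 8, 11, 13, 16, 17, 17]
ends:   [4, 5, 10, 13, 14, 15, 18, 18, 18]
s3→1 s3→2 s3→3  — peak 3.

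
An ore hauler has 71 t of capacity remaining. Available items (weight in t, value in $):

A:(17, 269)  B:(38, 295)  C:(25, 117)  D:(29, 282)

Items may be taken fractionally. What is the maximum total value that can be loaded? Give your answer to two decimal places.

Sort by value per unit weight and fill in that order.
Order: A (269/17=15.82) > D (282/29=9.72) > B (295/38=7.76) > C (117/25=4.68)
Fill: take A (17 @ 269) → take D (29 @ 282) → take 25/38 of B → 194.08; 71/71 used.
Total value = 745.08

745.08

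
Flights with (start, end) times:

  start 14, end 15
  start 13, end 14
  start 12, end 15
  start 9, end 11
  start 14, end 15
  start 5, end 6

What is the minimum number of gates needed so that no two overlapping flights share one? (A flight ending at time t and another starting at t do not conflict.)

3

Count concurrent intervals with a sweep; the peak is the room count.
Events (time:±→running): 5:+→1 6:-→0 9:+→1 11:-→0 12:+→1 13:+→2 14:-→1 14:+→2 14:+→3 … peak 3.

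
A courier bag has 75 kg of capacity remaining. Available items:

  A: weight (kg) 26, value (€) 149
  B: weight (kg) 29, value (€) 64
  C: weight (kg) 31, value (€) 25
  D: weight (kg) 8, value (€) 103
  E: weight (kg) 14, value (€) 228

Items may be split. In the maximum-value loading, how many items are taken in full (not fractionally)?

Order: E (228/14=16.29) > D (103/8=12.88) > A (149/26=5.73) > B (64/29=2.21) > C (25/31=0.81)
Fill: take E (14 @ 228) → take D (8 @ 103) → take A (26 @ 149) → take 27/29 of B → 59.59; 75/75 used.
3 item(s) taken whole; one partial (take 27/29 of B).

3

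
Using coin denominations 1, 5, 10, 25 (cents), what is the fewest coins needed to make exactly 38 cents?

5

38 − 1×25→13 − 1×10→3 − 3×1→0
Total coins = 1 + 1 + 3 = 5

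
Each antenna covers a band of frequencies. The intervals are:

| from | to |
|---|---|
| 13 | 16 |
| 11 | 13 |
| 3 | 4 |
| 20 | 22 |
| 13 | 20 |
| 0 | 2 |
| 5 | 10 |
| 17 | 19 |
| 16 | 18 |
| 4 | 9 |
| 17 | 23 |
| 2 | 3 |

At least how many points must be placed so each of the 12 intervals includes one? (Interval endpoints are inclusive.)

Sorted: [0,2] [2,3] [3,4] [4,9] [5,10] [11,13] [13,16] [16,18] [17,19] [13,20] [20,22] [17,23]
{[0,2],[2,3]} hit by 2; {[3,4],[4,9]} hit by 4; {[5,10]} hit by 10; {[11,13],[13,16]} hit by 13; {[16,18],[17,19],[13,20]} hit by 18; {[20,22],[17,23]} hit by 22.
Points: 2, 4, 10, 13, 18, 22 (6 total).

6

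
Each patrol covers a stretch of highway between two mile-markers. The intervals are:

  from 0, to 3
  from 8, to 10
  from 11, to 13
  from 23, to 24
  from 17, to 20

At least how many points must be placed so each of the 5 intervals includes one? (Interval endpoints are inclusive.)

Sorted: [0,3] [8,10] [11,13] [17,20] [23,24]
{[0,3]} hit by 3; {[8,10]} hit by 10; {[11,13]} hit by 13; {[17,20]} hit by 20; {[23,24]} hit by 24.
Points: 3, 10, 13, 20, 24 (5 total).

5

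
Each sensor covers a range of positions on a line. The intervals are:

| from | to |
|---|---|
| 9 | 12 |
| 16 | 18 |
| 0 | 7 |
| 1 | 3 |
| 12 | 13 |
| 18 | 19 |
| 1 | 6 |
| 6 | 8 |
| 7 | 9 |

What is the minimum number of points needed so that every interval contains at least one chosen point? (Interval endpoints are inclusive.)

Sort by right endpoint; whenever an interval is uncovered, place a point at its right end.
Sorted: [1,3] [1,6] [0,7] [6,8] [7,9] [9,12] [12,13] [16,18] [18,19]
{[1,3],[1,6],[0,7]} hit by 3; {[6,8],[7,9]} hit by 8; {[9,12],[12,13]} hit by 12; {[16,18],[18,19]} hit by 18.
Points: 3, 8, 12, 18 (4 total).

4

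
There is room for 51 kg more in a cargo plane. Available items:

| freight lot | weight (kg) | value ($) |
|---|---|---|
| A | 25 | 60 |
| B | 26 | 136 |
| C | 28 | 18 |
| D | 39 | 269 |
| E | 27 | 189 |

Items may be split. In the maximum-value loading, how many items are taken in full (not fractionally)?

Sort by value per unit weight and fill in that order.
Order: E (189/27=7.00) > D (269/39=6.90) > B (136/26=5.23) > A (60/25=2.40) > C (18/28=0.64)
Fill: take E (27 @ 189) → take 24/39 of D → 165.54; 51/51 used.
1 item(s) taken whole; one partial (take 24/39 of D).

1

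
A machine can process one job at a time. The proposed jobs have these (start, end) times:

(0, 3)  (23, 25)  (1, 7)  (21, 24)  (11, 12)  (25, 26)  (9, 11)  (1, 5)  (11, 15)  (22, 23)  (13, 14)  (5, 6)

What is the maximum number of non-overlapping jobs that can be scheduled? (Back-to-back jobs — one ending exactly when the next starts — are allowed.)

By end time: (0,3), (1,5), (5,6), (1,7), (9,11), (11,12), (13,14), (11,15), (22,23), (21,24), (23,25), (25,26).
Pick (0,3); next start ≥ 3 → (5,6); next start ≥ 6 → (9,11); next start ≥ 11 → (11,12); next start ≥ 12 → (13,14); next start ≥ 14 → (22,23); next start ≥ 23 → (23,25); next start ≥ 25 → (25,26).
Selected 8 jobs.

8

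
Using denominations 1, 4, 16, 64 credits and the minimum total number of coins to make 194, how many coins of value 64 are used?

194 − 3×64→2 − 2×1→0
Count of 64: 3

3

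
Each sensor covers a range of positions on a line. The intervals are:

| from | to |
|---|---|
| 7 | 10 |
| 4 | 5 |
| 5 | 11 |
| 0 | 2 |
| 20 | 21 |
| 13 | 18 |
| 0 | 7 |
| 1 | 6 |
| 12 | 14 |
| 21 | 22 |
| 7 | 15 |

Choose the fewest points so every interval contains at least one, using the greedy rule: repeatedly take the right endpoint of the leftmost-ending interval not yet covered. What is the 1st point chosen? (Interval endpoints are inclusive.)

Process intervals by earliest right end; each time one isn't hit yet, stab at its right endpoint.
By right end: [0,2]  [4,5]  [1,6]  [0,7]  [7,10]  [5,11]  [12,14]  [7,15]  [13,18]  [20,21]  [21,22]
[0,2] uncovered → point at 2; [4,5] uncovered → point at 5; [7,10] uncovered → point at 10; [12,14] uncovered → point at 14; [20,21] uncovered → point at 21.
Points: 2, 5, 10, 14, 21 (5 total).

2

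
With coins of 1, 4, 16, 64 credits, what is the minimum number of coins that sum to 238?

10

Greedy: take as many of the largest coin as possible, then repeat with the remainder.
238 − 3×64→46 − 2×16→14 − 3×4→2 − 2×1→0
Total coins = 3 + 2 + 3 + 2 = 10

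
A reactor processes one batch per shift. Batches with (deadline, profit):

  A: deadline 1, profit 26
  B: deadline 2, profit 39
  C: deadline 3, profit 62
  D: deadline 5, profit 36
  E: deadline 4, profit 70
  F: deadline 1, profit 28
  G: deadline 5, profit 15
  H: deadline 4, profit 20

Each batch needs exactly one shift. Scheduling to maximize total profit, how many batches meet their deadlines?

5

Sort by profit descending; place each in the latest free slot ≤ its deadline.
By profit: E(d4,70), C(d3,62), B(d2,39), D(d5,36), F(d1,28), A(d1,26), H(d4,20), G(d5,15)
E→slot 4; C→slot 3; B→slot 2; D→slot 5; F→slot 1; A skipped; H skipped; G skipped.
5 of 8 scheduled.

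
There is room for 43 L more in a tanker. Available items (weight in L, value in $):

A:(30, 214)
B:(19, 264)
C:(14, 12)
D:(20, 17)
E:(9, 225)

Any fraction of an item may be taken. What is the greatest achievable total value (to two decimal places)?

Sort by value per unit weight and fill in that order.
Ratios (sorted): E 25.00, B 13.89, A 7.13, C 0.86, D 0.85
take E (9 @ 225); take B (19 @ 264); take 15/30 of A → 107.00. Capacity used 43/43.
Total value = 596.00

596.00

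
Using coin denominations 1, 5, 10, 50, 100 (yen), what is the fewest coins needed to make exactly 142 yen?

7

Greedy: take as many of the largest coin as possible, then repeat with the remainder.
142 = 1×100 + 4×10 + 2×1
Total coins = 1 + 4 + 2 = 7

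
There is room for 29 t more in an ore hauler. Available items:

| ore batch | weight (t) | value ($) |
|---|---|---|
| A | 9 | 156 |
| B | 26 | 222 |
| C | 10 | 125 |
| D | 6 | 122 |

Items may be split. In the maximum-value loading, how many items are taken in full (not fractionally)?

3

Sort by value per unit weight and fill in that order.
Ratios (sorted): D 20.33, A 17.33, C 12.50, B 8.54
take D (6 @ 122); take A (9 @ 156); take C (10 @ 125); take 4/26 of B → 34.15. Capacity used 29/29.
3 item(s) taken whole; one partial (take 4/26 of B).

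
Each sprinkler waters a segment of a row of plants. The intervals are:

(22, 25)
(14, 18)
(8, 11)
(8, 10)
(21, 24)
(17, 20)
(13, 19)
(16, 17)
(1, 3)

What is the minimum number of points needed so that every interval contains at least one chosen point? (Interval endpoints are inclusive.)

Process intervals by earliest right end; each time one isn't hit yet, stab at its right endpoint.
By right end: [1,3]  [8,10]  [8,11]  [16,17]  [14,18]  [13,19]  [17,20]  [21,24]  [22,25]
[1,3] uncovered → point at 3; [8,10] uncovered → point at 10; [16,17] uncovered → point at 17; [21,24] uncovered → point at 24.
Points: 3, 10, 17, 24 (4 total).

4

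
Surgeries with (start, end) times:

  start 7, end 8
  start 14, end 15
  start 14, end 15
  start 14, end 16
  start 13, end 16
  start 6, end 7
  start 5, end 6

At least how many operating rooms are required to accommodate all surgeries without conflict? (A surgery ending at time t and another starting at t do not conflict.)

4

Count concurrent intervals with a sweep; the peak is the room count.
Events (time:±→running): 5:+→1 6:-→0 6:+→1 7:-→0 7:+→1 8:-→0 13:+→1 14:+→2 14:+→3 14:+→4 … peak 4.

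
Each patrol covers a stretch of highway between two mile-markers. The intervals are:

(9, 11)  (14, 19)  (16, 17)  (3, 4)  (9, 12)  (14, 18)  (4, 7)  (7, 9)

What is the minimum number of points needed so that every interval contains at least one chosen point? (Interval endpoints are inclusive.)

3

Sort by right endpoint; whenever an interval is uncovered, place a point at its right end.
Sorted: [3,4] [4,7] [7,9] [9,11] [9,12] [16,17] [14,18] [14,19]
{[3,4],[4,7]} hit by 4; {[7,9],[9,11],[9,12]} hit by 9; {[16,17],[14,18],[14,19]} hit by 17.
Points: 4, 9, 17 (3 total).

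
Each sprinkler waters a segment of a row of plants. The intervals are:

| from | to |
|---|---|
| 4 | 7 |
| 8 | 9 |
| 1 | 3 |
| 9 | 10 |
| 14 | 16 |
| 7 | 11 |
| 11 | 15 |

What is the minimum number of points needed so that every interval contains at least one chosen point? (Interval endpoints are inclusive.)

Sorted: [1,3] [4,7] [8,9] [9,10] [7,11] [11,15] [14,16]
{[1,3]} hit by 3; {[4,7]} hit by 7; {[8,9],[9,10],[7,11]} hit by 9; {[11,15],[14,16]} hit by 15.
Points: 3, 7, 9, 15 (4 total).

4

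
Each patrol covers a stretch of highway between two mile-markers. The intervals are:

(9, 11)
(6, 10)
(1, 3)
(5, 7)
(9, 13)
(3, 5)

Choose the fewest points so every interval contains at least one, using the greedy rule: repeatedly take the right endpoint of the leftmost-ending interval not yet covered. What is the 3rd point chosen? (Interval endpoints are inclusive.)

Sort by right endpoint; whenever an interval is uncovered, place a point at its right end.
By right end: [1,3]  [3,5]  [5,7]  [6,10]  [9,11]  [9,13]
[1,3] uncovered → point at 3; [5,7] uncovered → point at 7; [9,11] uncovered → point at 11.
Points: 3, 7, 11 (3 total).

11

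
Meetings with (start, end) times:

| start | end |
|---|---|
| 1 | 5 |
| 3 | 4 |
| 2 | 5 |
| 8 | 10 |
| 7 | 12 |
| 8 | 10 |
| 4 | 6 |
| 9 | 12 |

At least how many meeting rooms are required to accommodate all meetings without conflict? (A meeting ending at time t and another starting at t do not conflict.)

Count concurrent intervals with a sweep; the peak is the room count.
Events (time:±→running): 1:+→1 2:+→2 3:+→3 4:-→2 4:+→3 5:-→2 5:-→1 6:-→0 7:+→1 8:+→2 8:+→3 9:+→4 … peak 4.

4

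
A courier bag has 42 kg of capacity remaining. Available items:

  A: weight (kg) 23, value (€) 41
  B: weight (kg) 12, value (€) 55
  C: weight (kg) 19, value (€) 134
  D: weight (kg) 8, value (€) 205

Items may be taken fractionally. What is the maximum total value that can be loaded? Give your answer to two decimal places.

399.35

Ratios (sorted): D 25.62, C 7.05, B 4.58, A 1.78
take D (8 @ 205); take C (19 @ 134); take B (12 @ 55); take 3/23 of A → 5.35. Capacity used 42/42.
Total value = 399.35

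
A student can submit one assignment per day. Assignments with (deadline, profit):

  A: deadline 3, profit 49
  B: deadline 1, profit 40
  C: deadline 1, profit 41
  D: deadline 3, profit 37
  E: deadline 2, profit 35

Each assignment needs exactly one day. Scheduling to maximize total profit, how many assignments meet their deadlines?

Profit order: A=49 C=41 B=40 D=37 E=35
Assign: A→slot 3, C→slot 1, B skipped, D→slot 2, E skipped.
Slots: [1:C] [2:D] [3:A]
3 of 5 scheduled.

3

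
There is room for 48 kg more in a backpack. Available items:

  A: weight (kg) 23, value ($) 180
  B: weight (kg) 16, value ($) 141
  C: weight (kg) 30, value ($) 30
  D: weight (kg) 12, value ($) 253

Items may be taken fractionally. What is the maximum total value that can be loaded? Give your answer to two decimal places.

Sort by value per unit weight and fill in that order.
Order: D (253/12=21.08) > B (141/16=8.81) > A (180/23=7.83) > C (30/30=1.00)
Fill: take D (12 @ 253) → take B (16 @ 141) → take 20/23 of A → 156.52; 48/48 used.
Total value = 550.52

550.52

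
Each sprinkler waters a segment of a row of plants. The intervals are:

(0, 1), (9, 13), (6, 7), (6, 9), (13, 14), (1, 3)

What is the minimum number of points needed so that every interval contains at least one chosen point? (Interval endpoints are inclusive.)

3

Sorted: [0,1] [1,3] [6,7] [6,9] [9,13] [13,14]
{[0,1],[1,3]} hit by 1; {[6,7],[6,9]} hit by 7; {[9,13],[13,14]} hit by 13.
Points: 1, 7, 13 (3 total).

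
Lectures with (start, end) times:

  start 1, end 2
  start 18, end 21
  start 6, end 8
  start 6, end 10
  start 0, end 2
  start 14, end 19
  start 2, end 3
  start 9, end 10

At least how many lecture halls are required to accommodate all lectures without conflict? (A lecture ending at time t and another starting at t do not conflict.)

The answer is the maximum number of intervals overlapping at any instant.
starts: [0, 1, 2, 6, 6, 9, 14, 18]
ends:   [2, 2, 3, 8, 10, 10, 19, 21]
s0→1 s1→2  — peak 2.

2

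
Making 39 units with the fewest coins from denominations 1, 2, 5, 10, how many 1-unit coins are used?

Greedy: take as many of the largest coin as possible, then repeat with the remainder.
39 = 3×10 + 1×5 + 2×2
Count of 1: 0

0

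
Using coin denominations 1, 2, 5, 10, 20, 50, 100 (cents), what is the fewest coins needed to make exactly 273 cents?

6

273 − 2×100→73 − 1×50→23 − 1×20→3 − 1×2→1 − 1×1→0
Total coins = 2 + 1 + 1 + 1 + 1 = 6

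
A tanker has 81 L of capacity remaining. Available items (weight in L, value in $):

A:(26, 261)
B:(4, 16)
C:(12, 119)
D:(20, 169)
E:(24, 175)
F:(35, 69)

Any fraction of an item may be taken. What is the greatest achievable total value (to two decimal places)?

716.71

Order: A (261/26=10.04) > C (119/12=9.92) > D (169/20=8.45) > E (175/24=7.29) > B (16/4=4.00) > F (69/35=1.97)
Fill: take A (26 @ 261) → take C (12 @ 119) → take D (20 @ 169) → take 23/24 of E → 167.71; 81/81 used.
Total value = 716.71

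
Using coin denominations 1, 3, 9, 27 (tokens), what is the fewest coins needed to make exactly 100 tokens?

Use the largest denomination that fits, subtract, and repeat.
100 − 3×27→19 − 2×9→1 − 1×1→0
Total coins = 3 + 2 + 1 = 6

6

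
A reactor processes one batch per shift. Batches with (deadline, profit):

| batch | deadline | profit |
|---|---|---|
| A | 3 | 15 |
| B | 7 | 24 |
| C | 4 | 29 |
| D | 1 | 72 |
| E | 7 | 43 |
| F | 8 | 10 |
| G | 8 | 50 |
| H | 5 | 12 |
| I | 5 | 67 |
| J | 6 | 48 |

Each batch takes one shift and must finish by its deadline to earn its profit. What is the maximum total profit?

Sort by profit descending; place each in the latest free slot ≤ its deadline.
By profit: D(d1,72), I(d5,67), G(d8,50), J(d6,48), E(d7,43), C(d4,29), B(d7,24), A(d3,15), H(d5,12), F(d8,10)
D→slot 1; I→slot 5; G→slot 8; J→slot 6; E→slot 7; C→slot 4; B→slot 3; A→slot 2; H skipped; F skipped.
Profit = 72 + 15 + 24 + 29 + 67 + 48 + 43 + 50 = 348

348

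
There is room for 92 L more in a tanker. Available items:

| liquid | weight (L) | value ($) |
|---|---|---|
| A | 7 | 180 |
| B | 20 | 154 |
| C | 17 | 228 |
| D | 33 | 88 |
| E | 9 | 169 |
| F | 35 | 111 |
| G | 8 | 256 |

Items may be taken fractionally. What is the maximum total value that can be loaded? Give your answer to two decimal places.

1085.31

Ratios (sorted): G 32.00, A 25.71, E 18.78, C 13.41, B 7.70, F 3.17, D 2.67
take G (8 @ 256); take A (7 @ 180); take E (9 @ 169); take C (17 @ 228); take B (20 @ 154); take 31/35 of F → 98.31. Capacity used 92/92.
Total value = 1085.31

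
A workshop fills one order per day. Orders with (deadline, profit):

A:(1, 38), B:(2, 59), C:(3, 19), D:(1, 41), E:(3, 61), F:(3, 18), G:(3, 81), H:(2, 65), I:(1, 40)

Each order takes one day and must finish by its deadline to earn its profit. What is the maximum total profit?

207

Take jobs in profit order; each goes to the latest open slot no later than its deadline.
Profit order: G=81 H=65 E=61 B=59 D=41 I=40 A=38 C=19 F=18
Assign: G→slot 3, H→slot 2, E→slot 1, B skipped, D skipped, I skipped, A skipped, C skipped, F skipped.
Slots: [1:E] [2:H] [3:G]
Profit = 61 + 65 + 81 = 207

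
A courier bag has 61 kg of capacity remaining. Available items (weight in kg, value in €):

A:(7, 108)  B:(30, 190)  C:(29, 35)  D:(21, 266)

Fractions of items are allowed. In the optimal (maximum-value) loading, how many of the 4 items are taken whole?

Order: A (108/7=15.43) > D (266/21=12.67) > B (190/30=6.33) > C (35/29=1.21)
Fill: take A (7 @ 108) → take D (21 @ 266) → take B (30 @ 190) → take 3/29 of C → 3.62; 61/61 used.
3 item(s) taken whole; one partial (take 3/29 of C).

3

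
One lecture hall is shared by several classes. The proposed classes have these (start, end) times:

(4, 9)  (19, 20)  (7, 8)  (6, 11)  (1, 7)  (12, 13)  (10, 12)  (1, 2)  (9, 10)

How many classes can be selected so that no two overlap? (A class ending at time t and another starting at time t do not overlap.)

Sorted by end: (1,2)  (1,7)  (7,8)  (4,9)  (9,10)  (6,11)  (10,12)  (12,13)  (19,20)
take (1,2); take (7,8); skip (4,9); take (9,10); skip (6,11); take (10,12); take (12,13); take (19,20).
Selected 6 classes.

6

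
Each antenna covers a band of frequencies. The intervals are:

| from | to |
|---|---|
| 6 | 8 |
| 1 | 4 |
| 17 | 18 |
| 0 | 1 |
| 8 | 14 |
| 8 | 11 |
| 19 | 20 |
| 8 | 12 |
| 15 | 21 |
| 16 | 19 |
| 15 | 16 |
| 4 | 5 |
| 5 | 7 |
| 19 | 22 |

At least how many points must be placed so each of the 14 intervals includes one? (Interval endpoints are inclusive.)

Process intervals by earliest right end; each time one isn't hit yet, stab at its right endpoint.
Sorted: [0,1] [1,4] [4,5] [5,7] [6,8] [8,11] [8,12] [8,14] [15,16] [17,18] [16,19] [19,20] [15,21] [19,22]
{[0,1],[1,4]} hit by 1; {[4,5],[5,7]} hit by 5; {[6,8],[8,11],[8,12],[8,14]} hit by 8; {[15,16]} hit by 16; {[17,18],[16,19]} hit by 18; {[19,20],[15,21],[19,22]} hit by 20.
Points: 1, 5, 8, 16, 18, 20 (6 total).

6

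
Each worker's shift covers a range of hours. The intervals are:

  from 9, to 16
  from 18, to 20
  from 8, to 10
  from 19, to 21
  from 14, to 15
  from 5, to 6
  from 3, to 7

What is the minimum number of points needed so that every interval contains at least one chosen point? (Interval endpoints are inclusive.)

4

Process intervals by earliest right end; each time one isn't hit yet, stab at its right endpoint.
Sorted: [5,6] [3,7] [8,10] [14,15] [9,16] [18,20] [19,21]
{[5,6],[3,7]} hit by 6; {[8,10]} hit by 10; {[14,15],[9,16]} hit by 15; {[18,20],[19,21]} hit by 20.
Points: 6, 10, 15, 20 (4 total).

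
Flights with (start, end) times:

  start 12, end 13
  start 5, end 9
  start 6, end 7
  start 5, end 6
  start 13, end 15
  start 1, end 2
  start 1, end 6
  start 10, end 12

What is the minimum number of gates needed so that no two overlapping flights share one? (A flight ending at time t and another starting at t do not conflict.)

3

Count concurrent intervals with a sweep; the peak is the room count.
starts: [1, 1, 5, 5, 6, 10, 12, 13]
ends:   [2, 6, 6, 7, 9, 12, 13, 15]
s1→1 s1→2 e2→1 s5→2 s5→3  — peak 3.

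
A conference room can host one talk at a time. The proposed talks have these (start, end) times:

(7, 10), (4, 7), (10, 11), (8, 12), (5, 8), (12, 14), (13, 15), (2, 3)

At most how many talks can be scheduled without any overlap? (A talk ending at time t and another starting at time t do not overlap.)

5

Order by finish time; keep every interval that doesn't clash with the previous kept one.
By end time: (2,3), (4,7), (5,8), (7,10), (10,11), (8,12), (12,14), (13,15).
Pick (2,3); next start ≥ 3 → (4,7); next start ≥ 7 → (7,10); next start ≥ 10 → (10,11); next start ≥ 11 → (12,14).
Selected 5 talks.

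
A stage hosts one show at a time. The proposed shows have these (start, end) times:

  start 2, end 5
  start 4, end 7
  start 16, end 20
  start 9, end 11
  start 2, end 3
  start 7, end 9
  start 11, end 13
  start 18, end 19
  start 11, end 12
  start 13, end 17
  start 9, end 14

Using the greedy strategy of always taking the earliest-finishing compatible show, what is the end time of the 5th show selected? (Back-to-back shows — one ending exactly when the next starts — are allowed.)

Order by finish time; keep every interval that doesn't clash with the previous kept one.
By end time: (2,3), (2,5), (4,7), (7,9), (9,11), (11,12), (11,13), (9,14), (13,17), (18,19), (16,20).
Pick (2,3); next start ≥ 3 → (4,7); next start ≥ 7 → (7,9); next start ≥ 9 → (9,11); next start ≥ 11 → (11,12); next start ≥ 12 → (13,17); next start ≥ 17 → (18,19).
Selected: (2,3) (4,7) (7,9) (9,11) (11,12) (13,17) (18,19)

12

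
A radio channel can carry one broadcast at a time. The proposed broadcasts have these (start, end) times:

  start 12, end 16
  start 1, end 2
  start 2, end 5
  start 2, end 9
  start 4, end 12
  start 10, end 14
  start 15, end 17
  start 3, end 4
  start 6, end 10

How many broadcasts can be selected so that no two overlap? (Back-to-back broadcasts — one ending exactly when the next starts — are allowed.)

5

Greedy by earliest finish: after sorting by end time, pick each interval compatible with the last pick.
Sorted by end: (1,2)  (3,4)  (2,5)  (2,9)  (6,10)  (4,12)  (10,14)  (12,16)  (15,17)
take (1,2); take (3,4); take (6,10); take (10,14); skip (12,16); take (15,17).
Selected 5 broadcasts.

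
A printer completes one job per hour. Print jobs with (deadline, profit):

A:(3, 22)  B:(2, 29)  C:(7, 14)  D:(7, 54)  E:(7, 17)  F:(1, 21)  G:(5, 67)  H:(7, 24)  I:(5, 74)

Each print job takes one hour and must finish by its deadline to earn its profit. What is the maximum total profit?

Take jobs in profit order; each goes to the latest open slot no later than its deadline.
By profit: I(d5,74), G(d5,67), D(d7,54), B(d2,29), H(d7,24), A(d3,22), F(d1,21), E(d7,17), C(d7,14)
I→slot 5; G→slot 4; D→slot 7; B→slot 2; H→slot 6; A→slot 3; F→slot 1; E skipped; C skipped.
Profit = 21 + 29 + 22 + 67 + 74 + 24 + 54 = 291

291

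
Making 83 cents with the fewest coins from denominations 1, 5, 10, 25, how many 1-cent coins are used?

83 = 3×25 + 1×5 + 3×1
Count of 1: 3

3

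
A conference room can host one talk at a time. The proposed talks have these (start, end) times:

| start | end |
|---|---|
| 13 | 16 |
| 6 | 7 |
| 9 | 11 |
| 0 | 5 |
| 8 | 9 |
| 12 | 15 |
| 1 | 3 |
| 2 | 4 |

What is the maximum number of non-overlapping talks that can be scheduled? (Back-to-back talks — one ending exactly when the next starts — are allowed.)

5

Order by finish time; keep every interval that doesn't clash with the previous kept one.
By end time: (1,3), (2,4), (0,5), (6,7), (8,9), (9,11), (12,15), (13,16).
Pick (1,3); next start ≥ 3 → (6,7); next start ≥ 7 → (8,9); next start ≥ 9 → (9,11); next start ≥ 11 → (12,15).
Selected 5 talks.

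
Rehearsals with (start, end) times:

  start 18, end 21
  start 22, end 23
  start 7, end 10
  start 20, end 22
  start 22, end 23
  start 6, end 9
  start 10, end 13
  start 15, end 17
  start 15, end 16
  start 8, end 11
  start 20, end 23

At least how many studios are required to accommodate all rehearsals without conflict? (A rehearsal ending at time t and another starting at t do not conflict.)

The answer is the maximum number of intervals overlapping at any instant.
Events (time:±→running): 6:+→1 7:+→2 8:+→3 … peak 3.

3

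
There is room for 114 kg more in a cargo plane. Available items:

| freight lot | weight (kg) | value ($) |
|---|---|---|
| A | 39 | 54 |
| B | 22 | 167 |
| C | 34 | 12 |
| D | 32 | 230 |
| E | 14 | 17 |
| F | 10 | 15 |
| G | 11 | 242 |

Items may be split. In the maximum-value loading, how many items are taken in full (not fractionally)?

Greedy by value/weight ratio, highest first.
Order: G (242/11=22.00) > B (167/22=7.59) > D (230/32=7.19) > F (15/10=1.50) > A (54/39=1.38) > E (17/14=1.21) > C (12/34=0.35)
Fill: take G (11 @ 242) → take B (22 @ 167) → take D (32 @ 230) → take F (10 @ 15) → take A (39 @ 54); 114/114 used.
5 item(s) taken whole.

5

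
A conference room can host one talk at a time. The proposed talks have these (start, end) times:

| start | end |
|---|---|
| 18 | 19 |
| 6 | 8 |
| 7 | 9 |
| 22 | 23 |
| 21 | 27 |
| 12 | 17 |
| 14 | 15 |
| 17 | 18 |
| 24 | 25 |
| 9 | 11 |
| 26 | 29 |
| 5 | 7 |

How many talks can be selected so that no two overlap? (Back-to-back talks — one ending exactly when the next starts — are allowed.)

By end time: (5,7), (6,8), (7,9), (9,11), (14,15), (12,17), (17,18), (18,19), (22,23), (24,25), (21,27), (26,29).
Pick (5,7); next start ≥ 7 → (7,9); next start ≥ 9 → (9,11); next start ≥ 11 → (14,15); next start ≥ 15 → (17,18); next start ≥ 18 → (18,19); next start ≥ 19 → (22,23); next start ≥ 23 → (24,25); next start ≥ 25 → (26,29).
Selected 9 talks.

9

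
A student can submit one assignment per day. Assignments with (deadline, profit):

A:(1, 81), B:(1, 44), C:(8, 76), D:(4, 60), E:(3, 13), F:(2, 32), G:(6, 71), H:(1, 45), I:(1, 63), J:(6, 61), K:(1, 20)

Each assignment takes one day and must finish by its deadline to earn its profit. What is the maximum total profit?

Sort by profit descending; place each in the latest free slot ≤ its deadline.
By profit: A(d1,81), C(d8,76), G(d6,71), I(d1,63), J(d6,61), D(d4,60), H(d1,45), B(d1,44), F(d2,32), K(d1,20), E(d3,13)
A→slot 1; C→slot 8; G→slot 6; I skipped; J→slot 5; D→slot 4; H skipped; B skipped; F→slot 2; K skipped; E→slot 3.
Profit = 81 + 32 + 13 + 60 + 61 + 71 + 76 = 394

394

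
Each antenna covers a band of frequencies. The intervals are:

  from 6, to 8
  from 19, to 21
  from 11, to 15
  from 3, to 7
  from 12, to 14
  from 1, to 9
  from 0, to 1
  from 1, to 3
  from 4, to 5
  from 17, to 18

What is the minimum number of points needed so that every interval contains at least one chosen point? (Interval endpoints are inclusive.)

Sort by right endpoint; whenever an interval is uncovered, place a point at its right end.
Sorted: [0,1] [1,3] [4,5] [3,7] [6,8] [1,9] [12,14] [11,15] [17,18] [19,21]
{[0,1],[1,3]} hit by 1; {[4,5],[3,7]} hit by 5; {[6,8],[1,9]} hit by 8; {[12,14],[11,15]} hit by 14; {[17,18]} hit by 18; {[19,21]} hit by 21.
Points: 1, 5, 8, 14, 18, 21 (6 total).

6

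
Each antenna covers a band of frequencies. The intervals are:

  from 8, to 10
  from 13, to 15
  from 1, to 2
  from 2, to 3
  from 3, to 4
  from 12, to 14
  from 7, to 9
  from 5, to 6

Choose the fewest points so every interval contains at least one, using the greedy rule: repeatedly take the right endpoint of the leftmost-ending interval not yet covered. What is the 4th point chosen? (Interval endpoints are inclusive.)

9

Sorted: [1,2] [2,3] [3,4] [5,6] [7,9] [8,10] [12,14] [13,15]
{[1,2],[2,3]} hit by 2; {[3,4]} hit by 4; {[5,6]} hit by 6; {[7,9],[8,10]} hit by 9; {[12,14],[13,15]} hit by 14.
Points: 2, 4, 6, 9, 14 (5 total).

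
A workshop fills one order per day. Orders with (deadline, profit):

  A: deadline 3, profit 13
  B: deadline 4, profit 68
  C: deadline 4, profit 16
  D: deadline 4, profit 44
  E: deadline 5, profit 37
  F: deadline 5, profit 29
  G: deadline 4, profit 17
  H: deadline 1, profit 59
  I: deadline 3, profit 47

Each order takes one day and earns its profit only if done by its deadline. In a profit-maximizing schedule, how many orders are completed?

5

Take jobs in profit order; each goes to the latest open slot no later than its deadline.
By profit: B(d4,68), H(d1,59), I(d3,47), D(d4,44), E(d5,37), F(d5,29), G(d4,17), C(d4,16), A(d3,13)
B→slot 4; H→slot 1; I→slot 3; D→slot 2; E→slot 5; F skipped; G skipped; C skipped; A skipped.
5 of 9 scheduled.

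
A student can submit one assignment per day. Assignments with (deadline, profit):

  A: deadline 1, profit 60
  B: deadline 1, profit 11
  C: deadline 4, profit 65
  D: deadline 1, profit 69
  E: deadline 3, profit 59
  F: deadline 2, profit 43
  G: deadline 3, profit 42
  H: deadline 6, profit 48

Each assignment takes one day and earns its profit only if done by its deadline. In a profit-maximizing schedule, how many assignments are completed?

Profit order: D=69 C=65 A=60 E=59 H=48 F=43 G=42 B=11
Assign: D→slot 1, C→slot 4, A skipped, E→slot 3, H→slot 6, F→slot 2, G skipped, B skipped.
Slots: [1:D] [2:F] [3:E] [4:C] [6:H]
5 of 8 scheduled.

5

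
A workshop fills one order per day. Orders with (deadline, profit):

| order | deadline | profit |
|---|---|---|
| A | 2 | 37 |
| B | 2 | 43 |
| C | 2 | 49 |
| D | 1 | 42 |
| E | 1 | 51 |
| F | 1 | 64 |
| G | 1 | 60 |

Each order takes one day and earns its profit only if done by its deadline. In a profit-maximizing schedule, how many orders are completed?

2

By profit: F(d1,64), G(d1,60), E(d1,51), C(d2,49), B(d2,43), D(d1,42), A(d2,37)
F→slot 1; G skipped; E skipped; C→slot 2; B skipped; D skipped; A skipped.
2 of 7 scheduled.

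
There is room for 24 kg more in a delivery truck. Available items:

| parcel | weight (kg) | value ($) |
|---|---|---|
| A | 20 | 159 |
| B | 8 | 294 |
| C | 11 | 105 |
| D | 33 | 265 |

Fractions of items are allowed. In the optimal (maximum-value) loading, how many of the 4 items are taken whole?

Order: B (294/8=36.75) > C (105/11=9.55) > D (265/33=8.03) > A (159/20=7.95)
Fill: take B (8 @ 294) → take C (11 @ 105) → take 5/33 of D → 40.15; 24/24 used.
2 item(s) taken whole; one partial (take 5/33 of D).

2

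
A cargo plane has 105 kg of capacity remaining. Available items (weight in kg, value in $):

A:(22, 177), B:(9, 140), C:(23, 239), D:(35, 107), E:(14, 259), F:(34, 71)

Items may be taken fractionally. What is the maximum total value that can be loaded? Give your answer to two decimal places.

Sort by value per unit weight and fill in that order.
Ratios (sorted): E 18.50, B 15.56, C 10.39, A 8.05, D 3.06, F 2.09
take E (14 @ 259); take B (9 @ 140); take C (23 @ 239); take A (22 @ 177); take D (35 @ 107); take 2/34 of F → 4.18. Capacity used 105/105.
Total value = 926.18

926.18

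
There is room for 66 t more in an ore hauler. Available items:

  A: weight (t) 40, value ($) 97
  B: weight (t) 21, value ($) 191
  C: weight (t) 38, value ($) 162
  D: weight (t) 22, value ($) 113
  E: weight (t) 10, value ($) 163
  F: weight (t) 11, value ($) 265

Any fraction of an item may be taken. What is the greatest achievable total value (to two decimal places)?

Sort by value per unit weight and fill in that order.
Order: F (265/11=24.09) > E (163/10=16.30) > B (191/21=9.10) > D (113/22=5.14) > C (162/38=4.26) > A (97/40=2.42)
Fill: take F (11 @ 265) → take E (10 @ 163) → take B (21 @ 191) → take D (22 @ 113) → take 2/38 of C → 8.53; 66/66 used.
Total value = 740.53

740.53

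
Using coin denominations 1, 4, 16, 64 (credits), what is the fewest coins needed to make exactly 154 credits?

7

Use the largest denomination that fits, subtract, and repeat.
154 − 2×64→26 − 1×16→10 − 2×4→2 − 2×1→0
Total coins = 2 + 1 + 2 + 2 = 7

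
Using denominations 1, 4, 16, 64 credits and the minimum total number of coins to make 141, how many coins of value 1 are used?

1

Use the largest denomination that fits, subtract, and repeat.
141 = 2×64 + 3×4 + 1×1
Count of 1: 1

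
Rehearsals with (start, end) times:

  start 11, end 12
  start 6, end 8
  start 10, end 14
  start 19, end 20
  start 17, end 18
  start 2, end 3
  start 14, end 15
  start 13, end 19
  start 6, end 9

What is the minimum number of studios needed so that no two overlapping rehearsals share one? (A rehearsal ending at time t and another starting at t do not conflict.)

2

starts: [2, 6, 6, 10, 11, 13, 14, 17, 19]
ends:   [3, 8, 9, 12, 14, 15, 18, 19, 20]
s2→1 e3→0 s6→1 s6→2  — peak 2.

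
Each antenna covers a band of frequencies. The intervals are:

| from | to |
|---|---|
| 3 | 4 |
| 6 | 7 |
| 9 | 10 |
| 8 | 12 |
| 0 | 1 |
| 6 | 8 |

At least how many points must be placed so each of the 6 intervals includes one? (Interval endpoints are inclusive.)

4

Sorted: [0,1] [3,4] [6,7] [6,8] [9,10] [8,12]
{[0,1]} hit by 1; {[3,4]} hit by 4; {[6,7],[6,8]} hit by 7; {[9,10],[8,12]} hit by 10.
Points: 1, 4, 7, 10 (4 total).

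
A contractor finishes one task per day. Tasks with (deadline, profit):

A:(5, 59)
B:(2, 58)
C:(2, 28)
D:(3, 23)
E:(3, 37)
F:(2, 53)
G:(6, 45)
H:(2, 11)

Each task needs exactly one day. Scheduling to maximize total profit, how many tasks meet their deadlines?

5

Profit order: A=59 B=58 F=53 G=45 E=37 C=28 D=23 H=11
Assign: A→slot 5, B→slot 2, F→slot 1, G→slot 6, E→slot 3, C skipped, D skipped, H skipped.
Slots: [1:F] [2:B] [3:E] [5:A] [6:G]
5 of 8 scheduled.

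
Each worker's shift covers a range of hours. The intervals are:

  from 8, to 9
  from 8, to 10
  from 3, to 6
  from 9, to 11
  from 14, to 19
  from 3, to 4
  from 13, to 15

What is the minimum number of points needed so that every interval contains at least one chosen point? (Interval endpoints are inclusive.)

Process intervals by earliest right end; each time one isn't hit yet, stab at its right endpoint.
By right end: [3,4]  [3,6]  [8,9]  [8,10]  [9,11]  [13,15]  [14,19]
[3,4] uncovered → point at 4; [8,9] uncovered → point at 9; [13,15] uncovered → point at 15.
Points: 4, 9, 15 (3 total).

3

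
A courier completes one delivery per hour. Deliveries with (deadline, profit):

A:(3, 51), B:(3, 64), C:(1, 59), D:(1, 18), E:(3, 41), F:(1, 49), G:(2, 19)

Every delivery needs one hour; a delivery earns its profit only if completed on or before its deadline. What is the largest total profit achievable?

By profit: B(d3,64), C(d1,59), A(d3,51), F(d1,49), E(d3,41), G(d2,19), D(d1,18)
B→slot 3; C→slot 1; A→slot 2; F skipped; E skipped; G skipped; D skipped.
Profit = 59 + 51 + 64 = 174

174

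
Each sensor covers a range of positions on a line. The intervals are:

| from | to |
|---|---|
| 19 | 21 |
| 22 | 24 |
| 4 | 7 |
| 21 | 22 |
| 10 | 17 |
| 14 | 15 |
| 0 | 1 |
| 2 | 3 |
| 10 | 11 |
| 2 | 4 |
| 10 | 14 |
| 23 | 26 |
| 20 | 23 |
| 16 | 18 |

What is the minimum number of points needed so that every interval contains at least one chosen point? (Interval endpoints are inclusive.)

Sorted: [0,1] [2,3] [2,4] [4,7] [10,11] [10,14] [14,15] [10,17] [16,18] [19,21] [21,22] [20,23] [22,24] [23,26]
{[0,1]} hit by 1; {[2,3],[2,4]} hit by 3; {[4,7]} hit by 7; {[10,11],[10,14]} hit by 11; {[14,15],[10,17]} hit by 15; {[16,18]} hit by 18; {[19,21],[21,22],[20,23]} hit by 21; {[22,24],[23,26]} hit by 24.
Points: 1, 3, 7, 11, 15, 18, 21, 24 (8 total).

8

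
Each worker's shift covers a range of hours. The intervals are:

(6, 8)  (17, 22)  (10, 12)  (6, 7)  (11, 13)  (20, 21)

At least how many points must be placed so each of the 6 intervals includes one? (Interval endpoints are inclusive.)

Sort by right endpoint; whenever an interval is uncovered, place a point at its right end.
By right end: [6,7]  [6,8]  [10,12]  [11,13]  [20,21]  [17,22]
[6,7] uncovered → point at 7; [10,12] uncovered → point at 12; [20,21] uncovered → point at 21.
Points: 7, 12, 21 (3 total).

3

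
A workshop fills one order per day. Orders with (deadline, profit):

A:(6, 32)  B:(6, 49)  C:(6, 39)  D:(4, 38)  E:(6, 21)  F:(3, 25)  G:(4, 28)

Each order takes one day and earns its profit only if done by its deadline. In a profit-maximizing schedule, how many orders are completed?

Sort by profit descending; place each in the latest free slot ≤ its deadline.
By profit: B(d6,49), C(d6,39), D(d4,38), A(d6,32), G(d4,28), F(d3,25), E(d6,21)
B→slot 6; C→slot 5; D→slot 4; A→slot 3; G→slot 2; F→slot 1; E skipped.
6 of 7 scheduled.

6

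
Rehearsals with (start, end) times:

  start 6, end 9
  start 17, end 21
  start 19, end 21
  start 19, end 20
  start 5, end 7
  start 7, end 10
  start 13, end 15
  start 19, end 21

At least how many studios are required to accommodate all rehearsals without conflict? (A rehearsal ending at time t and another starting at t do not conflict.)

starts: [5, 6, 7, 13, 17, 19, 19, 19]
ends:   [7, 9, 10, 15, 20, 21, 21, 21]
s5→1 s6→2 e7→1 s7→2 e9→1 e10→0 s13→1 e15→0 s17→1 s19→2 s19→3 s19→4  — peak 4.

4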